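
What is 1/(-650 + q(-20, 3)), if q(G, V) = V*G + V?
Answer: -1/707 ≈ -0.0014144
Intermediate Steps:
q(G, V) = V + G*V (q(G, V) = G*V + V = V + G*V)
1/(-650 + q(-20, 3)) = 1/(-650 + 3*(1 - 20)) = 1/(-650 + 3*(-19)) = 1/(-650 - 57) = 1/(-707) = -1/707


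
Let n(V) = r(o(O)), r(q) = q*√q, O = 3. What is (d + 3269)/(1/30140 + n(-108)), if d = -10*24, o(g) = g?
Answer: -91294060/24527329199 + 8254808905200*√3/24527329199 ≈ 582.93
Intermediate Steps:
r(q) = q^(3/2)
n(V) = 3*√3 (n(V) = 3^(3/2) = 3*√3)
d = -240
(d + 3269)/(1/30140 + n(-108)) = (-240 + 3269)/(1/30140 + 3*√3) = 3029/(1/30140 + 3*√3)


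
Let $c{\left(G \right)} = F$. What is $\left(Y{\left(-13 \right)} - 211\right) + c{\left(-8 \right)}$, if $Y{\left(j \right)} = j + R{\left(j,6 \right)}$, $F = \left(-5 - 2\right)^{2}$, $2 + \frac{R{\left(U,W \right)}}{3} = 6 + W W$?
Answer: $-55$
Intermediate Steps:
$R{\left(U,W \right)} = 12 + 3 W^{2}$ ($R{\left(U,W \right)} = -6 + 3 \left(6 + W W\right) = -6 + 3 \left(6 + W^{2}\right) = -6 + \left(18 + 3 W^{2}\right) = 12 + 3 W^{2}$)
$F = 49$ ($F = \left(-7\right)^{2} = 49$)
$c{\left(G \right)} = 49$
$Y{\left(j \right)} = 120 + j$ ($Y{\left(j \right)} = j + \left(12 + 3 \cdot 6^{2}\right) = j + \left(12 + 3 \cdot 36\right) = j + \left(12 + 108\right) = j + 120 = 120 + j$)
$\left(Y{\left(-13 \right)} - 211\right) + c{\left(-8 \right)} = \left(\left(120 - 13\right) - 211\right) + 49 = \left(107 - 211\right) + 49 = -104 + 49 = -55$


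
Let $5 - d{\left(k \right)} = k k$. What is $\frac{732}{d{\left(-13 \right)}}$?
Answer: $- \frac{183}{41} \approx -4.4634$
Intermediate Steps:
$d{\left(k \right)} = 5 - k^{2}$ ($d{\left(k \right)} = 5 - k k = 5 - k^{2}$)
$\frac{732}{d{\left(-13 \right)}} = \frac{732}{5 - \left(-13\right)^{2}} = \frac{732}{5 - 169} = \frac{732}{-164} = 732 \left(- \frac{1}{164}\right) = - \frac{183}{41}$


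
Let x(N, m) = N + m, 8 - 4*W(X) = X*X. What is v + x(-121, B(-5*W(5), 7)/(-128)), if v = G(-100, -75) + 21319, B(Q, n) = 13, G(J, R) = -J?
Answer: 2726131/128 ≈ 21298.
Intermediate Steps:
W(X) = 2 - X**2/4 (W(X) = 2 - X*X/4 = 2 - X**2/4)
v = 21419 (v = -1*(-100) + 21319 = 100 + 21319 = 21419)
v + x(-121, B(-5*W(5), 7)/(-128)) = 21419 + (-121 + 13/(-128)) = 21419 + (-121 + 13*(-1/128)) = 21419 + (-121 - 13/128) = 21419 - 15501/128 = 2726131/128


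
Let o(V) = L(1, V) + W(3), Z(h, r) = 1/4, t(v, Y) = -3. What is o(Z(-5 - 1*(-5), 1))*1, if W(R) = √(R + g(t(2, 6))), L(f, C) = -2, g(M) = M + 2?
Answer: -2 + √2 ≈ -0.58579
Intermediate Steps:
g(M) = 2 + M
W(R) = √(-1 + R) (W(R) = √(R + (2 - 3)) = √(R - 1) = √(-1 + R))
Z(h, r) = ¼
o(V) = -2 + √2 (o(V) = -2 + √(-1 + 3) = -2 + √2)
o(Z(-5 - 1*(-5), 1))*1 = (-2 + √2)*1 = -2 + √2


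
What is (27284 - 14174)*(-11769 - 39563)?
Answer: -672962520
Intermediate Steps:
(27284 - 14174)*(-11769 - 39563) = 13110*(-51332) = -672962520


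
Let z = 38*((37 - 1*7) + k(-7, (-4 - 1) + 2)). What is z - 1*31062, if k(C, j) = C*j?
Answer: -29124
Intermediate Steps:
z = 1938 (z = 38*((37 - 1*7) - 7*((-4 - 1) + 2)) = 38*((37 - 7) - 7*(-5 + 2)) = 38*(30 - 7*(-3)) = 38*(30 + 21) = 38*51 = 1938)
z - 1*31062 = 1938 - 1*31062 = 1938 - 31062 = -29124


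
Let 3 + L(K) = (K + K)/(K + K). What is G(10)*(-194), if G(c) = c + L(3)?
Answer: -1552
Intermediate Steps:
L(K) = -2 (L(K) = -3 + (K + K)/(K + K) = -3 + (2*K)/((2*K)) = -3 + (2*K)*(1/(2*K)) = -3 + 1 = -2)
G(c) = -2 + c (G(c) = c - 2 = -2 + c)
G(10)*(-194) = (-2 + 10)*(-194) = 8*(-194) = -1552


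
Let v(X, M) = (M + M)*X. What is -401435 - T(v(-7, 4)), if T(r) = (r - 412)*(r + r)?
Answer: -453851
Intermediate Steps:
v(X, M) = 2*M*X (v(X, M) = (2*M)*X = 2*M*X)
T(r) = 2*r*(-412 + r) (T(r) = (-412 + r)*(2*r) = 2*r*(-412 + r))
-401435 - T(v(-7, 4)) = -401435 - 2*2*4*(-7)*(-412 + 2*4*(-7)) = -401435 - 2*(-56)*(-412 - 56) = -401435 - 2*(-56)*(-468) = -401435 - 1*52416 = -401435 - 52416 = -453851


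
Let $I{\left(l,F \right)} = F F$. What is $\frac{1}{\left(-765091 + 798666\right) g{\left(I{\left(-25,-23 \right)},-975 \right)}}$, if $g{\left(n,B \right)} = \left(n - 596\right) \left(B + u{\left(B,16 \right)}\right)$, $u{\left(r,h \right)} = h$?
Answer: $\frac{1}{2157294475} \approx 4.6354 \cdot 10^{-10}$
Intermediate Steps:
$I{\left(l,F \right)} = F^{2}$
$g{\left(n,B \right)} = \left(-596 + n\right) \left(16 + B\right)$ ($g{\left(n,B \right)} = \left(n - 596\right) \left(B + 16\right) = \left(-596 + n\right) \left(16 + B\right)$)
$\frac{1}{\left(-765091 + 798666\right) g{\left(I{\left(-25,-23 \right)},-975 \right)}} = \frac{1}{\left(-765091 + 798666\right) \left(-9536 - -581100 + 16 \left(-23\right)^{2} - 975 \left(-23\right)^{2}\right)} = \frac{1}{33575 \left(-9536 + 581100 + 16 \cdot 529 - 515775\right)} = \frac{1}{33575 \left(-9536 + 581100 + 8464 - 515775\right)} = \frac{1}{33575 \cdot 64253} = \frac{1}{33575} \cdot \frac{1}{64253} = \frac{1}{2157294475}$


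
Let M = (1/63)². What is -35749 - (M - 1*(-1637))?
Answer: -148385035/3969 ≈ -37386.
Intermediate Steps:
M = 1/3969 (M = (1/63)² = 1/3969 ≈ 0.00025195)
-35749 - (M - 1*(-1637)) = -35749 - (1/3969 - 1*(-1637)) = -35749 - (1/3969 + 1637) = -35749 - 1*6497254/3969 = -35749 - 6497254/3969 = -148385035/3969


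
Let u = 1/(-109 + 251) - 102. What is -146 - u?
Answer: -6249/142 ≈ -44.007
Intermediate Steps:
u = -14483/142 (u = 1/142 - 102 = -14483/142 ≈ -101.99)
-146 - u = -146 - 1*(-14483/142) = -146 + 14483/142 = -6249/142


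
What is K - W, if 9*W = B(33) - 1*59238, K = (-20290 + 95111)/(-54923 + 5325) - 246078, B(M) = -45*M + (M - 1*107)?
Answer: -106830053579/446382 ≈ -2.3932e+5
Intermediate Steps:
B(M) = -107 - 44*M (B(M) = -45*M + (M - 107) = -45*M + (-107 + M) = -107 - 44*M)
K = -12205051465/49598 (K = 74821/(-49598) - 246078 = 74821*(-1/49598) - 246078 = -74821/49598 - 246078 = -12205051465/49598 ≈ -2.4608e+5)
W = -60797/9 (W = ((-107 - 44*33) - 1*59238)/9 = ((-107 - 1452) - 59238)/9 = (-1559 - 59238)/9 = (1/9)*(-60797) = -60797/9 ≈ -6755.2)
K - W = -12205051465/49598 - 1*(-60797/9) = -12205051465/49598 + 60797/9 = -106830053579/446382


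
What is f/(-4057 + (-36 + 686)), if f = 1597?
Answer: -1597/3407 ≈ -0.46874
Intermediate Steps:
f/(-4057 + (-36 + 686)) = 1597/(-4057 + (-36 + 686)) = 1597/(-4057 + 650) = 1597/(-3407) = 1597*(-1/3407) = -1597/3407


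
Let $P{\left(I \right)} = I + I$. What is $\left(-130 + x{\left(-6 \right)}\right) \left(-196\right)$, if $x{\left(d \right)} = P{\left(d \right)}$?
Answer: $27832$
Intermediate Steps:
$P{\left(I \right)} = 2 I$
$x{\left(d \right)} = 2 d$
$\left(-130 + x{\left(-6 \right)}\right) \left(-196\right) = \left(-130 + 2 \left(-6\right)\right) \left(-196\right) = \left(-130 - 12\right) \left(-196\right) = \left(-142\right) \left(-196\right) = 27832$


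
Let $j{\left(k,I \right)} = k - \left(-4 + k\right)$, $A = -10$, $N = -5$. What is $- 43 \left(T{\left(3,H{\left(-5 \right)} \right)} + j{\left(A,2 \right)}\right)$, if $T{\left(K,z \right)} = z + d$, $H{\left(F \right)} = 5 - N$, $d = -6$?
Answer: $-344$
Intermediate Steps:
$H{\left(F \right)} = 10$ ($H{\left(F \right)} = 5 - -5 = 5 + 5 = 10$)
$T{\left(K,z \right)} = -6 + z$ ($T{\left(K,z \right)} = z - 6 = -6 + z$)
$j{\left(k,I \right)} = 4$
$- 43 \left(T{\left(3,H{\left(-5 \right)} \right)} + j{\left(A,2 \right)}\right) = - 43 \left(\left(-6 + 10\right) + 4\right) = - 43 \left(4 + 4\right) = \left(-43\right) 8 = -344$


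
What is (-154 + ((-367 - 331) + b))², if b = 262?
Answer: 348100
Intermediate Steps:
(-154 + ((-367 - 331) + b))² = (-154 + ((-367 - 331) + 262))² = (-154 + (-698 + 262))² = (-154 - 436)² = (-590)² = 348100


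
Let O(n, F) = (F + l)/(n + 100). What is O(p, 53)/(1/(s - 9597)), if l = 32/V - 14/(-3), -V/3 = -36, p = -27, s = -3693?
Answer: -6932950/657 ≈ -10552.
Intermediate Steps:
V = 108 (V = -3*(-36) = 108)
l = 134/27 (l = 32/108 - 14/(-3) = 32*(1/108) - 14*(-1/3) = 8/27 + 14/3 = 134/27 ≈ 4.9630)
O(n, F) = (134/27 + F)/(100 + n) (O(n, F) = (F + 134/27)/(n + 100) = (134/27 + F)/(100 + n))
O(p, 53)/(1/(s - 9597)) = ((134/27 + 53)/(100 - 27))/(1/(-3693 - 9597)) = ((1565/27)/73)/(1/(-13290)) = ((1/73)*(1565/27))/(-1/13290) = (1565/1971)*(-13290) = -6932950/657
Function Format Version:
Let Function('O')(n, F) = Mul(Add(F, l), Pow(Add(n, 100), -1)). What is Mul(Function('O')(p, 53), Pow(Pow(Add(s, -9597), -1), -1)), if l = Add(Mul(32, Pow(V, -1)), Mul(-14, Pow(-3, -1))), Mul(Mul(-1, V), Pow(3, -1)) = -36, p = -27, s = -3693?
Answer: Rational(-6932950, 657) ≈ -10552.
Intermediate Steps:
V = 108 (V = Mul(-3, -36) = 108)
l = Rational(134, 27) (l = Add(Mul(32, Pow(108, -1)), Mul(-14, Pow(-3, -1))) = Add(Mul(32, Rational(1, 108)), Mul(-14, Rational(-1, 3))) = Add(Rational(8, 27), Rational(14, 3)) = Rational(134, 27) ≈ 4.9630)
Function('O')(n, F) = Mul(Pow(Add(100, n), -1), Add(Rational(134, 27), F)) (Function('O')(n, F) = Mul(Add(F, Rational(134, 27)), Pow(Add(n, 100), -1)) = Mul(Add(Rational(134, 27), F), Pow(Add(100, n), -1)) = Mul(Pow(Add(100, n), -1), Add(Rational(134, 27), F)))
Mul(Function('O')(p, 53), Pow(Pow(Add(s, -9597), -1), -1)) = Mul(Mul(Pow(Add(100, -27), -1), Add(Rational(134, 27), 53)), Pow(Pow(Add(-3693, -9597), -1), -1)) = Mul(Mul(Pow(73, -1), Rational(1565, 27)), Pow(Pow(-13290, -1), -1)) = Mul(Mul(Rational(1, 73), Rational(1565, 27)), Pow(Rational(-1, 13290), -1)) = Mul(Rational(1565, 1971), -13290) = Rational(-6932950, 657)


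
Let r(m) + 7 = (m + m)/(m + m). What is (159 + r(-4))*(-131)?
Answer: -20043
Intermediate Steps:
r(m) = -6 (r(m) = -7 + (m + m)/(m + m) = -7 + (2*m)/((2*m)) = -7 + (2*m)*(1/(2*m)) = -7 + 1 = -6)
(159 + r(-4))*(-131) = (159 - 6)*(-131) = 153*(-131) = -20043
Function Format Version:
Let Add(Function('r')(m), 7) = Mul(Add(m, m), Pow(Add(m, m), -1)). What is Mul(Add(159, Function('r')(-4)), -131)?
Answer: -20043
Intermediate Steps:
Function('r')(m) = -6 (Function('r')(m) = Add(-7, Mul(Add(m, m), Pow(Add(m, m), -1))) = Add(-7, Mul(Mul(2, m), Pow(Mul(2, m), -1))) = Add(-7, Mul(Mul(2, m), Mul(Rational(1, 2), Pow(m, -1)))) = Add(-7, 1) = -6)
Mul(Add(159, Function('r')(-4)), -131) = Mul(Add(159, -6), -131) = Mul(153, -131) = -20043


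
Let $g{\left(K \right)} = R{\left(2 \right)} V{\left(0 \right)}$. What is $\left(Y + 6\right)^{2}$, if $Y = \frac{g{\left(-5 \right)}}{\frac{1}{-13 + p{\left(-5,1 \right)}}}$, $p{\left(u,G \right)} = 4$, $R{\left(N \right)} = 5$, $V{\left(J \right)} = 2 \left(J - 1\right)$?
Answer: $9216$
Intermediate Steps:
$V{\left(J \right)} = -2 + 2 J$ ($V{\left(J \right)} = 2 \left(-1 + J\right) = -2 + 2 J$)
$g{\left(K \right)} = -10$ ($g{\left(K \right)} = 5 \left(-2 + 2 \cdot 0\right) = 5 \left(-2 + 0\right) = 5 \left(-2\right) = -10$)
$Y = 90$ ($Y = - \frac{10}{\frac{1}{-13 + 4}} = - \frac{10}{\frac{1}{-9}} = - \frac{10}{- \frac{1}{9}} = \left(-10\right) \left(-9\right) = 90$)
$\left(Y + 6\right)^{2} = \left(90 + 6\right)^{2} = 96^{2} = 9216$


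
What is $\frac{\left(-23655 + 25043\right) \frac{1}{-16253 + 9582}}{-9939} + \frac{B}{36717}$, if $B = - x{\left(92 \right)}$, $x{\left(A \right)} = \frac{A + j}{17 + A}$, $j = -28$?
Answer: $\frac{437197316}{88451675502519} \approx 4.9428 \cdot 10^{-6}$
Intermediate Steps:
$x{\left(A \right)} = \frac{-28 + A}{17 + A}$ ($x{\left(A \right)} = \frac{A - 28}{17 + A} = \frac{-28 + A}{17 + A}$)
$B = - \frac{64}{109}$ ($B = - \frac{-28 + 92}{17 + 92} = - \frac{64}{109} \approx -0.58716$)
$\frac{\left(-23655 + 25043\right) \frac{1}{-16253 + 9582}}{-9939} + \frac{B}{36717} = \frac{\left(-23655 + 25043\right) \frac{1}{-16253 + 9582}}{-9939} - \frac{64}{109 \cdot 36717} = \frac{1388}{-6671} \left(- \frac{1}{9939}\right) - \frac{64}{4002153} = 1388 \left(- \frac{1}{6671}\right) \left(- \frac{1}{9939}\right) - \frac{64}{4002153} = \left(- \frac{1388}{6671}\right) \left(- \frac{1}{9939}\right) - \frac{64}{4002153} = \frac{1388}{66303069} - \frac{64}{4002153} = \frac{437197316}{88451675502519}$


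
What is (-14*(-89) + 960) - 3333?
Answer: -1127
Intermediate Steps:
(-14*(-89) + 960) - 3333 = (1246 + 960) - 3333 = 2206 - 3333 = -1127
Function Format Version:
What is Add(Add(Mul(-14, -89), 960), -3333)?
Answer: -1127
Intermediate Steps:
Add(Add(Mul(-14, -89), 960), -3333) = Add(Add(1246, 960), -3333) = Add(2206, -3333) = -1127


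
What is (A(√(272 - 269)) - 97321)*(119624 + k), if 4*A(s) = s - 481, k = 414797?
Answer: -208298601065/4 + 534421*√3/4 ≈ -5.2074e+10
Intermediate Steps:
A(s) = -481/4 + s/4 (A(s) = (s - 481)/4 = (-481 + s)/4 = -481/4 + s/4)
(A(√(272 - 269)) - 97321)*(119624 + k) = ((-481/4 + √(272 - 269)/4) - 97321)*(119624 + 414797) = ((-481/4 + √3/4) - 97321)*534421 = (-389765/4 + √3/4)*534421 = -208298601065/4 + 534421*√3/4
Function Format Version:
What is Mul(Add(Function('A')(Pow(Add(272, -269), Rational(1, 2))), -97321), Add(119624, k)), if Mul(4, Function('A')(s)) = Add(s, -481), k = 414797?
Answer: Add(Rational(-208298601065, 4), Mul(Rational(534421, 4), Pow(3, Rational(1, 2)))) ≈ -5.2074e+10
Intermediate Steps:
Function('A')(s) = Add(Rational(-481, 4), Mul(Rational(1, 4), s)) (Function('A')(s) = Mul(Rational(1, 4), Add(s, -481)) = Mul(Rational(1, 4), Add(-481, s)) = Add(Rational(-481, 4), Mul(Rational(1, 4), s)))
Mul(Add(Function('A')(Pow(Add(272, -269), Rational(1, 2))), -97321), Add(119624, k)) = Mul(Add(Add(Rational(-481, 4), Mul(Rational(1, 4), Pow(Add(272, -269), Rational(1, 2)))), -97321), Add(119624, 414797)) = Mul(Add(Add(Rational(-481, 4), Mul(Rational(1, 4), Pow(3, Rational(1, 2)))), -97321), 534421) = Mul(Add(Rational(-389765, 4), Mul(Rational(1, 4), Pow(3, Rational(1, 2)))), 534421) = Add(Rational(-208298601065, 4), Mul(Rational(534421, 4), Pow(3, Rational(1, 2))))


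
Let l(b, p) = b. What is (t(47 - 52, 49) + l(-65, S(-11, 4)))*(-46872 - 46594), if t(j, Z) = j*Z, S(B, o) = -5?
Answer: 28974460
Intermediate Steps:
t(j, Z) = Z*j
(t(47 - 52, 49) + l(-65, S(-11, 4)))*(-46872 - 46594) = (49*(47 - 52) - 65)*(-46872 - 46594) = (49*(-5) - 65)*(-93466) = (-245 - 65)*(-93466) = -310*(-93466) = 28974460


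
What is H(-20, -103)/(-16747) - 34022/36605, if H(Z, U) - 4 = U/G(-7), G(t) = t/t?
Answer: -566142539/613023935 ≈ -0.92352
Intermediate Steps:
G(t) = 1
H(Z, U) = 4 + U (H(Z, U) = 4 + U/1 = 4 + U*1 = 4 + U)
H(-20, -103)/(-16747) - 34022/36605 = (4 - 103)/(-16747) - 34022/36605 = -99*(-1/16747) - 34022*1/36605 = 99/16747 - 34022/36605 = -566142539/613023935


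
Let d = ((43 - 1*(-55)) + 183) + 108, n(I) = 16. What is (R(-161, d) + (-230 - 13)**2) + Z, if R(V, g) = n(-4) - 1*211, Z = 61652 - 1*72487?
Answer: 48019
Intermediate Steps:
d = 389 (d = ((43 + 55) + 183) + 108 = (98 + 183) + 108 = 281 + 108 = 389)
Z = -10835 (Z = 61652 - 72487 = -10835)
R(V, g) = -195 (R(V, g) = 16 - 1*211 = 16 - 211 = -195)
(R(-161, d) + (-230 - 13)**2) + Z = (-195 + (-230 - 13)**2) - 10835 = (-195 + (-243)**2) - 10835 = (-195 + 59049) - 10835 = 58854 - 10835 = 48019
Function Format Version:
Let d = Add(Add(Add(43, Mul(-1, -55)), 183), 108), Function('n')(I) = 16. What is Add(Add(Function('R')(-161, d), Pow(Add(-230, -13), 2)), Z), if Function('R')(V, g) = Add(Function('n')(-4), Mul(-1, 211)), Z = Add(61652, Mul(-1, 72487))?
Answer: 48019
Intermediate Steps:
d = 389 (d = Add(Add(Add(43, 55), 183), 108) = Add(Add(98, 183), 108) = Add(281, 108) = 389)
Z = -10835 (Z = Add(61652, -72487) = -10835)
Function('R')(V, g) = -195 (Function('R')(V, g) = Add(16, Mul(-1, 211)) = Add(16, -211) = -195)
Add(Add(Function('R')(-161, d), Pow(Add(-230, -13), 2)), Z) = Add(Add(-195, Pow(Add(-230, -13), 2)), -10835) = Add(Add(-195, Pow(-243, 2)), -10835) = Add(Add(-195, 59049), -10835) = Add(58854, -10835) = 48019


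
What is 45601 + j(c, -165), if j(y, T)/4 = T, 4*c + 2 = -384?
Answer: 44941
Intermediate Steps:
c = -193/2 (c = -1/2 + (1/4)*(-384) = -1/2 - 96 = -193/2 ≈ -96.500)
j(y, T) = 4*T
45601 + j(c, -165) = 45601 + 4*(-165) = 45601 - 660 = 44941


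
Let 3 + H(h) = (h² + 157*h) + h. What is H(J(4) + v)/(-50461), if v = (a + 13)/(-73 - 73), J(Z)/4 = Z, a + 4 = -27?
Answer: -14944860/268906669 ≈ -0.055576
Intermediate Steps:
a = -31 (a = -4 - 27 = -31)
J(Z) = 4*Z
v = 9/73 (v = (-31 + 13)/(-73 - 73) = -18/(-146) = -18*(-1/146) = 9/73 ≈ 0.12329)
H(h) = -3 + h² + 158*h (H(h) = -3 + ((h² + 157*h) + h) = -3 + (h² + 158*h) = -3 + h² + 158*h)
H(J(4) + v)/(-50461) = (-3 + (4*4 + 9/73)² + 158*(4*4 + 9/73))/(-50461) = (-3 + (16 + 9/73)² + 158*(16 + 9/73))*(-1/50461) = (-3 + (1177/73)² + 158*(1177/73))*(-1/50461) = (-3 + 1385329/5329 + 185966/73)*(-1/50461) = (14944860/5329)*(-1/50461) = -14944860/268906669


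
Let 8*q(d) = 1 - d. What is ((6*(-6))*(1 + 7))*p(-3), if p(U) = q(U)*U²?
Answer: -1296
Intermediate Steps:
q(d) = ⅛ - d/8 (q(d) = (1 - d)/8 = ⅛ - d/8)
p(U) = U²*(⅛ - U/8) (p(U) = (⅛ - U/8)*U² = U²*(⅛ - U/8))
((6*(-6))*(1 + 7))*p(-3) = ((6*(-6))*(1 + 7))*((⅛)*(-3)²*(1 - 1*(-3))) = (-36*8)*((⅛)*9*(1 + 3)) = -36*9*4 = -288*9/2 = -1296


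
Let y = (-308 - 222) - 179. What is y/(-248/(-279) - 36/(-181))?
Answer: -1154961/1772 ≈ -651.78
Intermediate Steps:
y = -709 (y = -530 - 179 = -709)
y/(-248/(-279) - 36/(-181)) = -709/(-248/(-279) - 36/(-181)) = -709/(-248*(-1/279) - 36*(-1/181)) = -709/(8/9 + 36/181) = -709/1772/1629 = -709*1629/1772 = -1154961/1772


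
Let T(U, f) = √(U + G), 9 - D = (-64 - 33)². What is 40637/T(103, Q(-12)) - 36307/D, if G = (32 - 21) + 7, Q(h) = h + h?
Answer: 382387177/103400 ≈ 3698.1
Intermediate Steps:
Q(h) = 2*h
G = 18 (G = 11 + 7 = 18)
D = -9400 (D = 9 - (-64 - 33)² = 9 - 1*(-97)² = 9 - 1*9409 = 9 - 9409 = -9400)
T(U, f) = √(18 + U) (T(U, f) = √(U + 18) = √(18 + U))
40637/T(103, Q(-12)) - 36307/D = 40637/(√(18 + 103)) - 36307/(-9400) = 40637/(√121) - 36307*(-1/9400) = 40637/11 + 36307/9400 = 382387177/103400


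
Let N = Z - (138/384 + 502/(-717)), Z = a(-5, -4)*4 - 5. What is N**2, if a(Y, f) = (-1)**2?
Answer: 915123001/2105708544 ≈ 0.43459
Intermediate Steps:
a(Y, f) = 1
Z = -1 (Z = 1*4 - 5 = 4 - 5 = -1)
N = -30251/45888 (N = -1 - (138/384 + 502/(-717)) = -1 - (138*(1/384) + 502*(-1/717)) = -1 - (23/64 - 502/717) = -1 - 1*(-15637/45888) = -1 + 15637/45888 = -30251/45888 ≈ -0.65924)
N**2 = (-30251/45888)**2 = 915123001/2105708544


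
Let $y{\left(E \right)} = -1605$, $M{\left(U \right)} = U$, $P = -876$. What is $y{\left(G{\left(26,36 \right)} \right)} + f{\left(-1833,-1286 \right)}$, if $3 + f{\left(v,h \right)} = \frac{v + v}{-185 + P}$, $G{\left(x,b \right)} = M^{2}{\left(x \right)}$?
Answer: $- \frac{1702422}{1061} \approx -1604.5$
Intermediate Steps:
$G{\left(x,b \right)} = x^{2}$
$f{\left(v,h \right)} = -3 - \frac{2 v}{1061}$ ($f{\left(v,h \right)} = -3 + \frac{v + v}{-185 - 876} = -3 + \frac{2 v}{-1061} = -3 + 2 v \left(- \frac{1}{1061}\right) = -3 - \frac{2 v}{1061}$)
$y{\left(G{\left(26,36 \right)} \right)} + f{\left(-1833,-1286 \right)} = -1605 - - \frac{483}{1061} = -1605 + \left(-3 + \frac{3666}{1061}\right) = -1605 + \frac{483}{1061} = - \frac{1702422}{1061}$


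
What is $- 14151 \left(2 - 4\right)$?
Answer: $28302$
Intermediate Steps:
$- 14151 \left(2 - 4\right) = \left(-14151\right) \left(-2\right) = 28302$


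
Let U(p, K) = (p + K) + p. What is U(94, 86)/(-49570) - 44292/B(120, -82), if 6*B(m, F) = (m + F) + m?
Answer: -3293342483/1958015 ≈ -1682.0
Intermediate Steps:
U(p, K) = K + 2*p (U(p, K) = (K + p) + p = K + 2*p)
B(m, F) = m/3 + F/6 (B(m, F) = ((m + F) + m)/6 = ((F + m) + m)/6 = (F + 2*m)/6 = m/3 + F/6)
U(94, 86)/(-49570) - 44292/B(120, -82) = (86 + 2*94)/(-49570) - 44292/((1/3)*120 + (1/6)*(-82)) = (86 + 188)*(-1/49570) - 44292/(40 - 41/3) = 274*(-1/49570) - 44292/79/3 = -137/24785 - 44292*3/79 = -137/24785 - 132876/79 = -3293342483/1958015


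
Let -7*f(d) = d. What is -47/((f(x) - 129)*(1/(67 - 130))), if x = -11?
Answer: -20727/892 ≈ -23.237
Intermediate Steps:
f(d) = -d/7
-47/((f(x) - 129)*(1/(67 - 130))) = -47/((-1/7*(-11) - 129)*(1/(67 - 130))) = -47/((11/7 - 129)*(1/(-63))) = -47/((-892/7)*(-1/63)) = -(-329)*(-63)/892 = -47*441/892 = -20727/892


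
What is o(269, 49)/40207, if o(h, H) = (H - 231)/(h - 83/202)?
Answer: -36764/2181430785 ≈ -1.6853e-5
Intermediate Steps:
o(h, H) = (-231 + H)/(-83/202 + h) (o(h, H) = (-231 + H)/(h - 83*1/202) = (-231 + H)/(h - 83/202) = (-231 + H)/(-83/202 + h))
o(269, 49)/40207 = (202*(-231 + 49)/(-83 + 202*269))/40207 = (202*(-182)/(-83 + 54338))*(1/40207) = (202*(-182)/54255)*(1/40207) = (202*(1/54255)*(-182))*(1/40207) = -36764/54255*1/40207 = -36764/2181430785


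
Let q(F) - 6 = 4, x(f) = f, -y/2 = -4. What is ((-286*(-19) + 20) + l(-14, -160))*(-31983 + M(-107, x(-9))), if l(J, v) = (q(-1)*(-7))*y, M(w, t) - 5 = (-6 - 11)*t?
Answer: -155751550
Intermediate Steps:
y = 8 (y = -2*(-4) = 8)
q(F) = 10 (q(F) = 6 + 4 = 10)
M(w, t) = 5 - 17*t (M(w, t) = 5 + (-6 - 11)*t = 5 - 17*t)
l(J, v) = -560 (l(J, v) = (10*(-7))*8 = -70*8 = -560)
((-286*(-19) + 20) + l(-14, -160))*(-31983 + M(-107, x(-9))) = ((-286*(-19) + 20) - 560)*(-31983 + (5 - 17*(-9))) = ((5434 + 20) - 560)*(-31983 + (5 + 153)) = (5454 - 560)*(-31983 + 158) = 4894*(-31825) = -155751550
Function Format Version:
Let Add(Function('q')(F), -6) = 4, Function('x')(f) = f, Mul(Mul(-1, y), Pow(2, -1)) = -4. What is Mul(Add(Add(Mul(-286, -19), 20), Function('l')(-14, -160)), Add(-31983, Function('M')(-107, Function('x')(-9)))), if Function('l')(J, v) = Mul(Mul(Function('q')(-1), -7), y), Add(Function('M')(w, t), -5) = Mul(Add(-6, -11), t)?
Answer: -155751550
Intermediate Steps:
y = 8 (y = Mul(-2, -4) = 8)
Function('q')(F) = 10 (Function('q')(F) = Add(6, 4) = 10)
Function('M')(w, t) = Add(5, Mul(-17, t)) (Function('M')(w, t) = Add(5, Mul(Add(-6, -11), t)) = Add(5, Mul(-17, t)))
Function('l')(J, v) = -560 (Function('l')(J, v) = Mul(Mul(10, -7), 8) = Mul(-70, 8) = -560)
Mul(Add(Add(Mul(-286, -19), 20), Function('l')(-14, -160)), Add(-31983, Function('M')(-107, Function('x')(-9)))) = Mul(Add(Add(Mul(-286, -19), 20), -560), Add(-31983, Add(5, Mul(-17, -9)))) = Mul(Add(Add(5434, 20), -560), Add(-31983, Add(5, 153))) = Mul(Add(5454, -560), Add(-31983, 158)) = Mul(4894, -31825) = -155751550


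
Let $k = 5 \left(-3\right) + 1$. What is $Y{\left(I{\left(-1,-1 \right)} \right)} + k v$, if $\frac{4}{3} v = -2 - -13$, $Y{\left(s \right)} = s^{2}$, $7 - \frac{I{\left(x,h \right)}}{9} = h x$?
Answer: $\frac{5601}{2} \approx 2800.5$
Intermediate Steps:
$I{\left(x,h \right)} = 63 - 9 h x$
$k = -14$ ($k = -15 + 1 = -14$)
$v = \frac{33}{4}$ ($v = \frac{3 \left(-2 - -13\right)}{4} = \frac{3 \left(-2 + 13\right)}{4} = \frac{3}{4} \cdot 11 = \frac{33}{4} \approx 8.25$)
$Y{\left(I{\left(-1,-1 \right)} \right)} + k v = \left(63 - \left(-9\right) \left(-1\right)\right)^{2} - \frac{231}{2} = \left(63 - 9\right)^{2} - \frac{231}{2} = 54^{2} - \frac{231}{2} = 2916 - \frac{231}{2} = \frac{5601}{2}$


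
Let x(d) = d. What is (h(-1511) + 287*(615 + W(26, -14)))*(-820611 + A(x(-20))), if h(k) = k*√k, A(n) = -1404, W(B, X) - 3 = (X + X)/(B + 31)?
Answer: -2767950833130/19 + 1242064665*I*√1511 ≈ -1.4568e+11 + 4.8281e+10*I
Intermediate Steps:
W(B, X) = 3 + 2*X/(31 + B) (W(B, X) = 3 + (X + X)/(B + 31) = 3 + (2*X)/(31 + B) = 3 + 2*X/(31 + B))
h(k) = k^(3/2)
(h(-1511) + 287*(615 + W(26, -14)))*(-820611 + A(x(-20))) = ((-1511)^(3/2) + 287*(615 + (93 + 2*(-14) + 3*26)/(31 + 26)))*(-820611 - 1404) = (-1511*I*√1511 + 287*(615 + (93 - 28 + 78)/57))*(-822015) = (-1511*I*√1511 + 287*(615 + (1/57)*143))*(-822015) = (-1511*I*√1511 + 287*(615 + 143/57))*(-822015) = (-1511*I*√1511 + 287*(35198/57))*(-822015) = (-1511*I*√1511 + 10101826/57)*(-822015) = (10101826/57 - 1511*I*√1511)*(-822015) = -2767950833130/19 + 1242064665*I*√1511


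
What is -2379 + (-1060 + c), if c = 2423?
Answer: -1016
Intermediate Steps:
-2379 + (-1060 + c) = -2379 + (-1060 + 2423) = -2379 + 1363 = -1016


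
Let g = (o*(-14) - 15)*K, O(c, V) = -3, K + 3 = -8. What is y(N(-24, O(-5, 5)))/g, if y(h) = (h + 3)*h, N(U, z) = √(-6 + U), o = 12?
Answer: -10/671 + I*√30/671 ≈ -0.014903 + 0.0081628*I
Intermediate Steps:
K = -11 (K = -3 - 8 = -11)
y(h) = h*(3 + h) (y(h) = (3 + h)*h = h*(3 + h))
g = 2013 (g = (12*(-14) - 15)*(-11) = (-168 - 15)*(-11) = -183*(-11) = 2013)
y(N(-24, O(-5, 5)))/g = (√(-6 - 24)*(3 + √(-6 - 24)))/2013 = (√(-30)*(3 + √(-30)))*(1/2013) = ((I*√30)*(3 + I*√30))*(1/2013) = (I*√30*(3 + I*√30))*(1/2013) = I*√30*(3 + I*√30)/2013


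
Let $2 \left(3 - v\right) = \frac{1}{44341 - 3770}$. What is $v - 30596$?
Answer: $- \frac{2482377207}{81142} \approx -30593.0$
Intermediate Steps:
$v = \frac{243425}{81142}$ ($v = 3 - \frac{1}{2 \left(44341 - 3770\right)} = 3 - \frac{1}{2 \cdot 40571} = 3 - \frac{1}{81142} = \frac{243425}{81142} \approx 3.0$)
$v - 30596 = \frac{243425}{81142} - 30596 = - \frac{2482377207}{81142}$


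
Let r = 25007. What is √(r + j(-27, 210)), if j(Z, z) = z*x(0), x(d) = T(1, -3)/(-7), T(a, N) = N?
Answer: √25097 ≈ 158.42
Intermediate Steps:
x(d) = 3/7 (x(d) = -3/(-7) = -3*(-⅐) = 3/7)
j(Z, z) = 3*z/7 (j(Z, z) = z*(3/7) = 3*z/7)
√(r + j(-27, 210)) = √(25007 + (3/7)*210) = √(25007 + 90) = √25097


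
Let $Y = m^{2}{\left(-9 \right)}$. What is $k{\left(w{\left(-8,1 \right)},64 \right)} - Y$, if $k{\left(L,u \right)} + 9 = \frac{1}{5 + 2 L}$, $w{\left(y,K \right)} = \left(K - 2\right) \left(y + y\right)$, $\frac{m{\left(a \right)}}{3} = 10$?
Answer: $- \frac{33632}{37} \approx -908.97$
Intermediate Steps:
$m{\left(a \right)} = 30$ ($m{\left(a \right)} = 3 \cdot 10 = 30$)
$w{\left(y,K \right)} = 2 y \left(-2 + K\right)$ ($w{\left(y,K \right)} = \left(-2 + K\right) 2 y = 2 y \left(-2 + K\right)$)
$Y = 900$ ($Y = 30^{2} = 900$)
$k{\left(L,u \right)} = -9 + \frac{1}{5 + 2 L}$
$k{\left(w{\left(-8,1 \right)},64 \right)} - Y = \frac{2 \left(-22 - 9 \cdot 2 \left(-8\right) \left(-2 + 1\right)\right)}{5 + 2 \cdot 2 \left(-8\right) \left(-2 + 1\right)} - 900 = \frac{2 \left(-22 - 9 \cdot 2 \left(-8\right) \left(-1\right)\right)}{5 + 2 \cdot 2 \left(-8\right) \left(-1\right)} - 900 = \frac{2 \left(-22 - 144\right)}{5 + 2 \cdot 16} - 900 = \frac{2 \left(-22 - 144\right)}{5 + 32} - 900 = 2 \cdot \frac{1}{37} \left(-166\right) - 900 = - \frac{332}{37} - 900 = - \frac{33632}{37}$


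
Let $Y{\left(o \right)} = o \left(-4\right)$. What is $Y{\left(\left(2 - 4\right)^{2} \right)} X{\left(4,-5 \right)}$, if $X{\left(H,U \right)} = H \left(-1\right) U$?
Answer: $-320$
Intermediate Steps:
$X{\left(H,U \right)} = - H U$
$Y{\left(o \right)} = - 4 o$
$Y{\left(\left(2 - 4\right)^{2} \right)} X{\left(4,-5 \right)} = - 4 \left(2 - 4\right)^{2} \left(\left(-1\right) 4 \left(-5\right)\right) = - 4 \left(-2\right)^{2} \cdot 20 = \left(-4\right) 4 \cdot 20 = \left(-16\right) 20 = -320$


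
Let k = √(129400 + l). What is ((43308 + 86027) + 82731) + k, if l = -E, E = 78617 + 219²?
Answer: 212066 + √2822 ≈ 2.1212e+5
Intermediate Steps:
E = 126578 (E = 78617 + 47961 = 126578)
l = -126578 (l = -1*126578 = -126578)
k = √2822 (k = √(129400 - 126578) = √2822 ≈ 53.122)
((43308 + 86027) + 82731) + k = ((43308 + 86027) + 82731) + √2822 = (129335 + 82731) + √2822 = 212066 + √2822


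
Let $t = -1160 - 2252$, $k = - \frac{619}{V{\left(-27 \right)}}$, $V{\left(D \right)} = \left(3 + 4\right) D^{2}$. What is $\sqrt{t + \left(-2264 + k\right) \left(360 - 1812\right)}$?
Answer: $\frac{2 \sqrt{29327763738}}{189} \approx 1812.2$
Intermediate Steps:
$V{\left(D \right)} = 7 D^{2}$
$k = - \frac{619}{5103}$ ($k = - \frac{619}{7 \left(-27\right)^{2}} = - \frac{619}{7 \cdot 729} = - \frac{619}{5103} \approx -0.1213$)
$t = -3412$ ($t = -1160 - 2252 = -3412$)
$\sqrt{t + \left(-2264 + k\right) \left(360 - 1812\right)} = \sqrt{-3412 + \left(-2264 - \frac{619}{5103}\right) \left(360 - 1812\right)} = \sqrt{-3412 - - \frac{5592044524}{1701}} = \sqrt{-3412 + \frac{5592044524}{1701}} = \sqrt{\frac{5586240712}{1701}} = \frac{2 \sqrt{29327763738}}{189}$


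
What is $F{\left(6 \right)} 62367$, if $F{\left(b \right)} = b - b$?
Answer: $0$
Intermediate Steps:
$F{\left(b \right)} = 0$
$F{\left(6 \right)} 62367 = 0 \cdot 62367 = 0$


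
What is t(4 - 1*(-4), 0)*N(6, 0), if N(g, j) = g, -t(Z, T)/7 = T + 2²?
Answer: -168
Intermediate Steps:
t(Z, T) = -28 - 7*T (t(Z, T) = -7*(T + 2²) = -7*(T + 4) = -7*(4 + T) = -28 - 7*T)
t(4 - 1*(-4), 0)*N(6, 0) = (-28 - 7*0)*6 = (-28 + 0)*6 = -28*6 = -168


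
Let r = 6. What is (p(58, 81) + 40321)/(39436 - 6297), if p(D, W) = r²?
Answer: 40357/33139 ≈ 1.2178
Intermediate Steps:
p(D, W) = 36 (p(D, W) = 6² = 36)
(p(58, 81) + 40321)/(39436 - 6297) = (36 + 40321)/(39436 - 6297) = 40357/33139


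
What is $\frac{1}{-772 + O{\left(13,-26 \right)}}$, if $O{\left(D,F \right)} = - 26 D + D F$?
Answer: $- \frac{1}{1448} \approx -0.00069061$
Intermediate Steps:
$\frac{1}{-772 + O{\left(13,-26 \right)}} = \frac{1}{-772 + 13 \left(-26 - 26\right)} = \frac{1}{-772 + 13 \left(-52\right)} = \frac{1}{-772 - 676} = \frac{1}{-1448} = - \frac{1}{1448}$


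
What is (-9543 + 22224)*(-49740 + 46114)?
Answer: -45981306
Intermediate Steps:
(-9543 + 22224)*(-49740 + 46114) = 12681*(-3626) = -45981306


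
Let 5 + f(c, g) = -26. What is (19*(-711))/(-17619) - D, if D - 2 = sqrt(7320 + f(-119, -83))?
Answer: -7243/5873 - sqrt(7289) ≈ -86.609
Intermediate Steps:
f(c, g) = -31 (f(c, g) = -5 - 26 = -31)
D = 2 + sqrt(7289) (D = 2 + sqrt(7320 - 31) = 2 + sqrt(7289) ≈ 87.376)
(19*(-711))/(-17619) - D = (19*(-711))/(-17619) - (2 + sqrt(7289)) = -13509*(-1/17619) + (-2 - sqrt(7289)) = 4503/5873 + (-2 - sqrt(7289)) = -7243/5873 - sqrt(7289)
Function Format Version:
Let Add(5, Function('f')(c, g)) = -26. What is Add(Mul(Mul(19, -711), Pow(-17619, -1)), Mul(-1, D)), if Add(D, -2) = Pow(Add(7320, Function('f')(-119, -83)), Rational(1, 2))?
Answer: Add(Rational(-7243, 5873), Mul(-1, Pow(7289, Rational(1, 2)))) ≈ -86.609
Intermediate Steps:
Function('f')(c, g) = -31 (Function('f')(c, g) = Add(-5, -26) = -31)
D = Add(2, Pow(7289, Rational(1, 2))) (D = Add(2, Pow(Add(7320, -31), Rational(1, 2))) = Add(2, Pow(7289, Rational(1, 2))) ≈ 87.376)
Add(Mul(Mul(19, -711), Pow(-17619, -1)), Mul(-1, D)) = Add(Mul(Mul(19, -711), Pow(-17619, -1)), Mul(-1, Add(2, Pow(7289, Rational(1, 2))))) = Add(Mul(-13509, Rational(-1, 17619)), Add(-2, Mul(-1, Pow(7289, Rational(1, 2))))) = Add(Rational(4503, 5873), Add(-2, Mul(-1, Pow(7289, Rational(1, 2))))) = Add(Rational(-7243, 5873), Mul(-1, Pow(7289, Rational(1, 2))))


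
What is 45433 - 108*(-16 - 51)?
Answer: 52669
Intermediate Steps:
45433 - 108*(-16 - 51) = 45433 - 108*(-67) = 45433 - 1*(-7236) = 45433 + 7236 = 52669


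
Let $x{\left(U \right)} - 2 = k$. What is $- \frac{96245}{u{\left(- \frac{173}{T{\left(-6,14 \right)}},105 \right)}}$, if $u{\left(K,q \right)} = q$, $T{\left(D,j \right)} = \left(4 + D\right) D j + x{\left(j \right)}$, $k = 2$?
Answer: $- \frac{19249}{21} \approx -916.62$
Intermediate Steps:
$x{\left(U \right)} = 4$ ($x{\left(U \right)} = 2 + 2 = 4$)
$T{\left(D,j \right)} = 4 + D j \left(4 + D\right)$ ($T{\left(D,j \right)} = \left(4 + D\right) D j + 4 = D \left(4 + D\right) j + 4 = D j \left(4 + D\right) + 4 = 4 + D j \left(4 + D\right)$)
$- \frac{96245}{u{\left(- \frac{173}{T{\left(-6,14 \right)}},105 \right)}} = - \frac{96245}{105} = \left(-96245\right) \frac{1}{105} = - \frac{19249}{21}$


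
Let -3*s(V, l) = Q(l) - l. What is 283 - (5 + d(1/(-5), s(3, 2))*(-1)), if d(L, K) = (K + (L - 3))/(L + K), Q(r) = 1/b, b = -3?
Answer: 7119/26 ≈ 273.81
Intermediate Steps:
Q(r) = -⅓ (Q(r) = 1/(-3) = -⅓)
s(V, l) = ⅑ + l/3 (s(V, l) = -(-⅓ - l)/3 = ⅑ + l/3)
d(L, K) = (-3 + K + L)/(K + L) (d(L, K) = (K + (-3 + L))/(K + L) = (-3 + K + L)/(K + L))
283 - (5 + d(1/(-5), s(3, 2))*(-1)) = 283 - (5 + ((-3 + (⅑ + (⅓)*2) + 1/(-5))/((⅑ + (⅓)*2) + 1/(-5)))*(-1)) = 283 - (5 + ((-3 + (⅑ + ⅔) - ⅕)/((⅑ + ⅔) - ⅕))*(-1)) = 283 - (5 + ((-3 + 7/9 - ⅕)/(7/9 - ⅕))*(-1)) = 283 - (5 + (-109/45/(26/45))*(-1)) = 283 - (5 + ((45/26)*(-109/45))*(-1)) = 283 - (5 - 109/26*(-1)) = 283 - (5 + 109/26) = 283 - 1*239/26 = 283 - 239/26 = 7119/26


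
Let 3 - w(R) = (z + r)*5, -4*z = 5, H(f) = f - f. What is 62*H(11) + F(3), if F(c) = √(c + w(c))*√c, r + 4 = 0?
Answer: 3*√43/2 ≈ 9.8362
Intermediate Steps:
r = -4 (r = -4 + 0 = -4)
H(f) = 0
z = -5/4 (z = -¼*5 = -5/4 ≈ -1.2500)
w(R) = 117/4 (w(R) = 3 - (-5/4 - 4)*5 = 3 - (-21)*5/4 = 3 - 1*(-105/4) = 3 + 105/4 = 117/4)
F(c) = √c*√(117/4 + c) (F(c) = √(c + 117/4)*√c = √(117/4 + c)*√c = √c*√(117/4 + c))
62*H(11) + F(3) = 62*0 + √3*√(117 + 4*3)/2 = 0 + √3*√(117 + 12)/2 = 0 + √3*√129/2 = 0 + 3*√43/2 = 3*√43/2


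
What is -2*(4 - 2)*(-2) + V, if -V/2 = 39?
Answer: -70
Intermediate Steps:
V = -78 (V = -2*39 = -78)
-2*(4 - 2)*(-2) + V = -2*(4 - 2)*(-2) - 78 = -2*2*(-2) - 78 = -4*(-2) - 78 = 8 - 78 = -70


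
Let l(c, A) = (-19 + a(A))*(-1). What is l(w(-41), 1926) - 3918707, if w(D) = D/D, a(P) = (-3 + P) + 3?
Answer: -3920614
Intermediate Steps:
a(P) = P
w(D) = 1
l(c, A) = 19 - A (l(c, A) = (-19 + A)*(-1) = 19 - A)
l(w(-41), 1926) - 3918707 = (19 - 1*1926) - 3918707 = (19 - 1926) - 3918707 = -1907 - 3918707 = -3920614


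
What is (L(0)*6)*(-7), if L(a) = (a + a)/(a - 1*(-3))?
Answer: 0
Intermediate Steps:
L(a) = 2*a/(3 + a) (L(a) = (2*a)/(a + 3) = (2*a)/(3 + a) = 2*a/(3 + a))
(L(0)*6)*(-7) = ((2*0/(3 + 0))*6)*(-7) = ((2*0/3)*6)*(-7) = ((2*0*(⅓))*6)*(-7) = (0*6)*(-7) = 0*(-7) = 0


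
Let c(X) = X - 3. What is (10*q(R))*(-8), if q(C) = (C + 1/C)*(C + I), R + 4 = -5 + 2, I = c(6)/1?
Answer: -16000/7 ≈ -2285.7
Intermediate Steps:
c(X) = -3 + X
I = 3 (I = (-3 + 6)/1 = 3*1 = 3)
R = -7 (R = -4 + (-5 + 2) = -4 - 3 = -7)
q(C) = (3 + C)*(C + 1/C) (q(C) = (C + 1/C)*(C + 3) = (C + 1/C)*(3 + C) = (3 + C)*(C + 1/C))
(10*q(R))*(-8) = (10*(1 + (-7)**2 + 3*(-7) + 3/(-7)))*(-8) = (10*(1 + 49 - 21 + 3*(-1/7)))*(-8) = (10*(1 + 49 - 21 - 3/7))*(-8) = (10*(200/7))*(-8) = (2000/7)*(-8) = -16000/7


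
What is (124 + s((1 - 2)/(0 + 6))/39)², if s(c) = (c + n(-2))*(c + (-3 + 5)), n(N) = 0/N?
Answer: 30305587225/1971216 ≈ 15374.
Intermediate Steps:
n(N) = 0
s(c) = c*(2 + c) (s(c) = (c + 0)*(c + (-3 + 5)) = c*(c + 2) = c*(2 + c))
(124 + s((1 - 2)/(0 + 6))/39)² = (124 + (((1 - 2)/(0 + 6))*(2 + (1 - 2)/(0 + 6)))/39)² = (124 + ((-1/6)*(2 - 1/6))*(1/39))² = (124 + ((-1*⅙)*(2 - 1*⅙))*(1/39))² = (124 - (2 - ⅙)/6*(1/39))² = (124 - ⅙*11/6*(1/39))² = (124 - 11/36*1/39)² = (124 - 11/1404)² = (174085/1404)² = 30305587225/1971216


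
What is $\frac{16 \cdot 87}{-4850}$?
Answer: $- \frac{696}{2425} \approx -0.28701$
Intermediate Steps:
$\frac{16 \cdot 87}{-4850} = 1392 \left(- \frac{1}{4850}\right) = - \frac{696}{2425}$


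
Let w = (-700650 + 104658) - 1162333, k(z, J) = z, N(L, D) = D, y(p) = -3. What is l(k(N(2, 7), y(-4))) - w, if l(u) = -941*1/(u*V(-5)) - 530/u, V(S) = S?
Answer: 61539666/35 ≈ 1.7583e+6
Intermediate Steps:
l(u) = -1709/(5*u) (l(u) = -941*(-1/(5*u)) - 530/u = -(-941)/(5*u) - 530/u = 941/(5*u) - 530/u = -1709/(5*u))
w = -1758325 (w = -595992 - 1162333 = -1758325)
l(k(N(2, 7), y(-4))) - w = -1709/5/7 - 1*(-1758325) = -1709/5*1/7 + 1758325 = -1709/35 + 1758325 = 61539666/35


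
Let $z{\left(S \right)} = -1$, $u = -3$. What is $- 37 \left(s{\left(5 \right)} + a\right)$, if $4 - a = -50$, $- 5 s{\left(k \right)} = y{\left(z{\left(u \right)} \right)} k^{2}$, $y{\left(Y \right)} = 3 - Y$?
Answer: $-1258$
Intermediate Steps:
$s{\left(k \right)} = - \frac{4 k^{2}}{5}$ ($s{\left(k \right)} = - \frac{\left(3 - -1\right) k^{2}}{5} = - \frac{\left(3 + 1\right) k^{2}}{5} = - \frac{4 k^{2}}{5}$)
$a = 54$ ($a = 4 - -50 = 4 + 50 = 54$)
$- 37 \left(s{\left(5 \right)} + a\right) = - 37 \left(- \frac{4 \cdot 5^{2}}{5} + 54\right) = - 37 \left(\left(- \frac{4}{5}\right) 25 + 54\right) = - 37 \left(-20 + 54\right) = \left(-37\right) 34 = -1258$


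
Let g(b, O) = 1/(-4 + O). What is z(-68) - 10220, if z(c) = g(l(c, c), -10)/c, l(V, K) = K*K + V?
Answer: -9729439/952 ≈ -10220.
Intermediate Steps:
l(V, K) = V + K² (l(V, K) = K² + V = V + K²)
z(c) = -1/(14*c) (z(c) = 1/((-4 - 10)*c) = 1/((-14)*c) = -1/(14*c))
z(-68) - 10220 = -1/14/(-68) - 10220 = -1/14*(-1/68) - 10220 = 1/952 - 10220 = -9729439/952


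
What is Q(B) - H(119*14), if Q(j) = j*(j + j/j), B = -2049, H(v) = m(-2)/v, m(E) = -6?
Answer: 3495561219/833 ≈ 4.1964e+6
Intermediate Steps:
H(v) = -6/v
Q(j) = j*(1 + j) (Q(j) = j*(j + 1) = j*(1 + j))
Q(B) - H(119*14) = -2049*(1 - 2049) - (-6)/(119*14) = -2049*(-2048) - (-6)/1666 = 4196352 - (-6)/1666 = 4196352 - 1*(-3/833) = 4196352 + 3/833 = 3495561219/833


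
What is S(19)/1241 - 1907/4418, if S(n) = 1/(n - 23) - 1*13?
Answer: -4850251/10965476 ≈ -0.44232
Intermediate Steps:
S(n) = -13 + 1/(-23 + n) (S(n) = 1/(-23 + n) - 13 = -13 + 1/(-23 + n))
S(19)/1241 - 1907/4418 = ((300 - 13*19)/(-23 + 19))/1241 - 1907/4418 = ((300 - 247)/(-4))*(1/1241) - 1907*1/4418 = -¼*53*(1/1241) - 1907/4418 = -53/4*1/1241 - 1907/4418 = -53/4964 - 1907/4418 = -4850251/10965476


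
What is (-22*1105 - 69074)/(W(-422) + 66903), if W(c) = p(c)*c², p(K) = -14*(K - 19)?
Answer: -31128/366519173 ≈ -8.4929e-5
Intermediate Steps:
p(K) = 266 - 14*K (p(K) = -14*(-19 + K) = 266 - 14*K)
W(c) = c²*(266 - 14*c) (W(c) = (266 - 14*c)*c² = c²*(266 - 14*c))
(-22*1105 - 69074)/(W(-422) + 66903) = (-22*1105 - 69074)/(14*(-422)²*(19 - 1*(-422)) + 66903) = (-24310 - 69074)/(14*178084*(19 + 422) + 66903) = -93384/(14*178084*441 + 66903) = -93384/(1099490616 + 66903) = -93384/1099557519 = -93384*1/1099557519 = -31128/366519173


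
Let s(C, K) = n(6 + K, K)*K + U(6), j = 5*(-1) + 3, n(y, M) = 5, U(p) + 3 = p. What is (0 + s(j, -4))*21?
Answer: -357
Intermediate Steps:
U(p) = -3 + p
j = -2 (j = -5 + 3 = -2)
s(C, K) = 3 + 5*K (s(C, K) = 5*K + (-3 + 6) = 5*K + 3 = 3 + 5*K)
(0 + s(j, -4))*21 = (0 + (3 + 5*(-4)))*21 = (0 + (3 - 20))*21 = (0 - 17)*21 = -17*21 = -357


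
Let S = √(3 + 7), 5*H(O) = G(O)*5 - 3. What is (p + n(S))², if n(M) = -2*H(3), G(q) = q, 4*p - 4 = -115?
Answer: 423801/400 ≈ 1059.5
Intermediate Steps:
p = -111/4 (p = 1 + (¼)*(-115) = 1 - 115/4 = -111/4 ≈ -27.750)
H(O) = -⅗ + O (H(O) = (O*5 - 3)/5 = (5*O - 3)/5 = (-3 + 5*O)/5 = -⅗ + O)
S = √10 ≈ 3.1623
n(M) = -24/5 (n(M) = -2*(-⅗ + 3) = -2*12/5 = -24/5)
(p + n(S))² = (-111/4 - 24/5)² = (-651/20)² = 423801/400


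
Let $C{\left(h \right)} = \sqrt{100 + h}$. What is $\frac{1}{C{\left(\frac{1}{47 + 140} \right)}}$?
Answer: $\frac{\sqrt{3497087}}{18701} \approx 0.099997$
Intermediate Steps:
$\frac{1}{C{\left(\frac{1}{47 + 140} \right)}} = \frac{1}{\sqrt{100 + \frac{1}{47 + 140}}} = \frac{1}{\sqrt{100 + \frac{1}{187}}} = \frac{1}{\sqrt{\frac{18701}{187}}} = \frac{1}{\frac{1}{187} \sqrt{3497087}} = \frac{\sqrt{3497087}}{18701}$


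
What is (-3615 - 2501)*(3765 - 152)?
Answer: -22097108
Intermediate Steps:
(-3615 - 2501)*(3765 - 152) = -6116*3613 = -22097108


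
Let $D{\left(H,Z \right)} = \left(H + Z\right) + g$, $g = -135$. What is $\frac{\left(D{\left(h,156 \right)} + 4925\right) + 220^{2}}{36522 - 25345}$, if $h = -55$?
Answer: $\frac{53291}{11177} \approx 4.7679$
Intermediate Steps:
$D{\left(H,Z \right)} = -135 + H + Z$ ($D{\left(H,Z \right)} = \left(H + Z\right) - 135 = -135 + H + Z$)
$\frac{\left(D{\left(h,156 \right)} + 4925\right) + 220^{2}}{36522 - 25345} = \frac{\left(\left(-135 - 55 + 156\right) + 4925\right) + 220^{2}}{36522 - 25345} = \frac{\left(-34 + 4925\right) + 48400}{11177} = \left(4891 + 48400\right) \frac{1}{11177} = 53291 \cdot \frac{1}{11177} = \frac{53291}{11177}$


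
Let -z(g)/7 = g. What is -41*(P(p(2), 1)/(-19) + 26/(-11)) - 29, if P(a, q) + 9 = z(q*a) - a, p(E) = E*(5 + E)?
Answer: -40378/209 ≈ -193.20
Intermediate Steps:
z(g) = -7*g
P(a, q) = -9 - a - 7*a*q (P(a, q) = -9 + (-7*q*a - a) = -9 + (-7*a*q - a) = -9 + (-a - 7*a*q) = -9 - a - 7*a*q)
-41*(P(p(2), 1)/(-19) + 26/(-11)) - 29 = -41*((-9 - 2*(5 + 2) - 7*2*(5 + 2)*1)/(-19) + 26/(-11)) - 29 = -41*((-9 - 2*7 - 7*2*7*1)*(-1/19) + 26*(-1/11)) - 29 = -41*((-9 - 1*14 - 7*14*1)*(-1/19) - 26/11) - 29 = -41*((-9 - 14 - 98)*(-1/19) - 26/11) - 29 = -41*(-121*(-1/19) - 26/11) - 29 = -41*(121/19 - 26/11) - 29 = -41*837/209 - 29 = -34317/209 - 29 = -40378/209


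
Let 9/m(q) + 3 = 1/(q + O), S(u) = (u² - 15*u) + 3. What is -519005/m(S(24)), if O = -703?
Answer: 754114265/4356 ≈ 1.7312e+5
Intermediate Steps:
S(u) = 3 + u² - 15*u
m(q) = 9/(-3 + 1/(-703 + q)) (m(q) = 9/(-3 + 1/(q - 703)) = 9/(-3 + 1/(-703 + q)))
-519005/m(S(24)) = -519005*(-2110 + 3*(3 + 24² - 15*24))/(9*(703 - (3 + 24² - 15*24))) = -519005*(-2110 + 3*(3 + 576 - 360))/(9*(703 - (3 + 576 - 360))) = -519005*(-2110 + 3*219)/(9*(703 - 1*219)) = -519005*(-2110 + 657)/(9*(703 - 219)) = -519005/(9*484/(-1453)) = -519005/(9*(-1/1453)*484) = -519005/(-4356/1453) = -519005*(-1453/4356) = 754114265/4356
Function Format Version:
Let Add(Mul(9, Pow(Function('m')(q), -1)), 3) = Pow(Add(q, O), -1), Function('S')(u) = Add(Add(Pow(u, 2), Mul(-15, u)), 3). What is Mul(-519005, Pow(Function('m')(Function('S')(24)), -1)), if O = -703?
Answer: Rational(754114265, 4356) ≈ 1.7312e+5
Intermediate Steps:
Function('S')(u) = Add(3, Pow(u, 2), Mul(-15, u))
Function('m')(q) = Mul(9, Pow(Add(-3, Pow(Add(-703, q), -1)), -1)) (Function('m')(q) = Mul(9, Pow(Add(-3, Pow(Add(q, -703), -1)), -1)) = Mul(9, Pow(Add(-3, Pow(Add(-703, q), -1)), -1)))
Mul(-519005, Pow(Function('m')(Function('S')(24)), -1)) = Mul(-519005, Pow(Mul(9, Pow(Add(-2110, Mul(3, Add(3, Pow(24, 2), Mul(-15, 24)))), -1), Add(703, Mul(-1, Add(3, Pow(24, 2), Mul(-15, 24))))), -1)) = Mul(-519005, Pow(Mul(9, Pow(Add(-2110, Mul(3, Add(3, 576, -360))), -1), Add(703, Mul(-1, Add(3, 576, -360)))), -1)) = Mul(-519005, Pow(Mul(9, Pow(Add(-2110, Mul(3, 219)), -1), Add(703, Mul(-1, 219))), -1)) = Mul(-519005, Pow(Mul(9, Pow(Add(-2110, 657), -1), Add(703, -219)), -1)) = Mul(-519005, Pow(Mul(9, Pow(-1453, -1), 484), -1)) = Mul(-519005, Pow(Mul(9, Rational(-1, 1453), 484), -1)) = Mul(-519005, Pow(Rational(-4356, 1453), -1)) = Mul(-519005, Rational(-1453, 4356)) = Rational(754114265, 4356)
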